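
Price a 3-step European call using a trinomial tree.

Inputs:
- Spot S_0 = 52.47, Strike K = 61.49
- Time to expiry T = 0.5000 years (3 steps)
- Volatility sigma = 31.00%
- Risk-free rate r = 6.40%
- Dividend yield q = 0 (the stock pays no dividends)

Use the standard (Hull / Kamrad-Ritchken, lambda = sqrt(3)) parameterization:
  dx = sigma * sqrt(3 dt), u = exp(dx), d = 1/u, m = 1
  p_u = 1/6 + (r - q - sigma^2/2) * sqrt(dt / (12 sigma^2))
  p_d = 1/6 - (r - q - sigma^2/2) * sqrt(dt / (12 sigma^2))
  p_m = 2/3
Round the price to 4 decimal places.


Answer: Price = V(0,0) = 2.2557

Derivation:
dt = T/N = 0.166667; dx = sigma*sqrt(3*dt) = 0.219203
u = exp(dx) = 1.245084; d = 1/u = 0.803159
p_u = 0.172730, p_m = 0.666667, p_d = 0.160603
Discount per step: exp(-r*dt) = 0.989390
Stock lattice S(k, j) with j the centered position index:
  k=0: S(0,+0) = 52.4700
  k=1: S(1,-1) = 42.1417; S(1,+0) = 52.4700; S(1,+1) = 65.3296
  k=2: S(2,-2) = 33.8465; S(2,-1) = 42.1417; S(2,+0) = 52.4700; S(2,+1) = 65.3296; S(2,+2) = 81.3408
  k=3: S(3,-3) = 27.1841; S(3,-2) = 33.8465; S(3,-1) = 42.1417; S(3,+0) = 52.4700; S(3,+1) = 65.3296; S(3,+2) = 81.3408; S(3,+3) = 101.2761
Terminal payoffs V(N, j) = max(S_T - K, 0):
  V(3,-3) = 0.000000; V(3,-2) = 0.000000; V(3,-1) = 0.000000; V(3,+0) = 0.000000; V(3,+1) = 3.839564; V(3,+2) = 19.850804; V(3,+3) = 39.786144
Backward induction: V(k, j) = exp(-r*dt) * [p_u * V(k+1, j+1) + p_m * V(k+1, j) + p_d * V(k+1, j-1)]
  V(2,-2) = exp(-r*dt) * [p_u*0.000000 + p_m*0.000000 + p_d*0.000000] = 0.000000
  V(2,-1) = exp(-r*dt) * [p_u*0.000000 + p_m*0.000000 + p_d*0.000000] = 0.000000
  V(2,+0) = exp(-r*dt) * [p_u*3.839564 + p_m*0.000000 + p_d*0.000000] = 0.656172
  V(2,+1) = exp(-r*dt) * [p_u*19.850804 + p_m*3.839564 + p_d*0.000000] = 5.925006
  V(2,+2) = exp(-r*dt) * [p_u*39.786144 + p_m*19.850804 + p_d*3.839564] = 20.502919
  V(1,-1) = exp(-r*dt) * [p_u*0.656172 + p_m*0.000000 + p_d*0.000000] = 0.112138
  V(1,+0) = exp(-r*dt) * [p_u*5.925006 + p_m*0.656172 + p_d*0.000000] = 1.445377
  V(1,+1) = exp(-r*dt) * [p_u*20.502919 + p_m*5.925006 + p_d*0.656172] = 7.516260
  V(0,+0) = exp(-r*dt) * [p_u*7.516260 + p_m*1.445377 + p_d*0.112138] = 2.255691


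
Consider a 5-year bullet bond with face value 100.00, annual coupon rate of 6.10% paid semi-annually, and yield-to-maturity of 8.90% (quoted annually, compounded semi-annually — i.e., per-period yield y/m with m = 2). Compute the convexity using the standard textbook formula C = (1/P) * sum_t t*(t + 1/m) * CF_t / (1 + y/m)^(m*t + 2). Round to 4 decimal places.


Answer: Convexity = 20.8258

Derivation:
Coupon per period c = face * coupon_rate / m = 3.050000
Periods per year m = 2; per-period yield y/m = 0.044500
Number of cashflows N = 10
Cashflows (t years, CF_t, discount factor 1/(1+y/m)^(m*t), PV):
  t = 0.5000: CF_t = 3.050000, DF = 0.957396, PV = 2.920057
  t = 1.0000: CF_t = 3.050000, DF = 0.916607, PV = 2.795651
  t = 1.5000: CF_t = 3.050000, DF = 0.877556, PV = 2.676545
  t = 2.0000: CF_t = 3.050000, DF = 0.840168, PV = 2.562513
  t = 2.5000: CF_t = 3.050000, DF = 0.804374, PV = 2.453339
  t = 3.0000: CF_t = 3.050000, DF = 0.770104, PV = 2.348817
  t = 3.5000: CF_t = 3.050000, DF = 0.737294, PV = 2.248748
  t = 4.0000: CF_t = 3.050000, DF = 0.705883, PV = 2.152942
  t = 4.5000: CF_t = 3.050000, DF = 0.675809, PV = 2.061218
  t = 5.0000: CF_t = 103.050000, DF = 0.647017, PV = 66.675081
Price P = sum_t PV_t = 88.894911
Convexity numerator sum_t t*(t + 1/m) * CF_t / (1+y/m)^(m*t + 2):
  t = 0.5000: term = 1.338272
  t = 1.0000: term = 3.843769
  t = 1.5000: term = 7.360018
  t = 2.0000: term = 11.744085
  t = 2.5000: term = 16.865608
  t = 3.0000: term = 22.605889
  t = 3.5000: term = 28.857046
  t = 4.0000: term = 35.521222
  t = 4.5000: term = 42.509840
  t = 5.0000: term = 1680.658043
Convexity = (1/P) * sum = 1851.303792 / 88.894911 = 20.825757


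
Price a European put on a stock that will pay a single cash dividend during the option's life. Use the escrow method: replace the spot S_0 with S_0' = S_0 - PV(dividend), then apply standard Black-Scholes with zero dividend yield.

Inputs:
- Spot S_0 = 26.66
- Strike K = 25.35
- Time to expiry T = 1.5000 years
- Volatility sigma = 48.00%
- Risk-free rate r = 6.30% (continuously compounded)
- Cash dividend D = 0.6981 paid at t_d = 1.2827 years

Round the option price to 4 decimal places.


Answer: Price = 4.3127

Derivation:
PV(D) = D * exp(-r * t_d) = 0.6981 * 0.92236883 = 0.64390568
S_0' = S_0 - PV(D) = 26.6600 - 0.64390568 = 26.01609432
d1 = (ln(S_0'/K) + (r + sigma^2/2)*T) / (sigma*sqrt(T)) = 0.49880563
d2 = d1 - sigma*sqrt(T) = -0.08907190
exp(-rT) = 0.90982773
N(-d1) = 0.30895816; N(-d2) = 0.53548762
P = K * exp(-rT) * N(-d2) - S_0' * N(-d1) = 25.3500 * 0.90982773 * 0.53548762 - 26.01609432 * 0.30895816 = 4.3127


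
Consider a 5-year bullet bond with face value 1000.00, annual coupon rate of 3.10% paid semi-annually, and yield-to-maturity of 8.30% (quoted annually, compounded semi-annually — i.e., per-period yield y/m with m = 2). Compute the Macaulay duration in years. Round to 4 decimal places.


Coupon per period c = face * coupon_rate / m = 15.500000
Periods per year m = 2; per-period yield y/m = 0.041500
Number of cashflows N = 10
Cashflows (t years, CF_t, discount factor 1/(1+y/m)^(m*t), PV):
  t = 0.5000: CF_t = 15.500000, DF = 0.960154, PV = 14.882381
  t = 1.0000: CF_t = 15.500000, DF = 0.921895, PV = 14.289372
  t = 1.5000: CF_t = 15.500000, DF = 0.885161, PV = 13.719993
  t = 2.0000: CF_t = 15.500000, DF = 0.849890, PV = 13.173301
  t = 2.5000: CF_t = 15.500000, DF = 0.816025, PV = 12.648392
  t = 3.0000: CF_t = 15.500000, DF = 0.783510, PV = 12.144400
  t = 3.5000: CF_t = 15.500000, DF = 0.752290, PV = 11.660489
  t = 4.0000: CF_t = 15.500000, DF = 0.722314, PV = 11.195861
  t = 4.5000: CF_t = 15.500000, DF = 0.693532, PV = 10.749747
  t = 5.0000: CF_t = 1015.500000, DF = 0.665897, PV = 676.218713
Price P = sum_t PV_t = 790.682649
Macaulay numerator sum_t t * PV_t:
  t * PV_t at t = 0.5000: 7.441191
  t * PV_t at t = 1.0000: 14.289372
  t * PV_t at t = 1.5000: 20.579989
  t * PV_t at t = 2.0000: 26.346601
  t * PV_t at t = 2.5000: 31.620981
  t * PV_t at t = 3.0000: 36.433199
  t * PV_t at t = 3.5000: 40.811713
  t * PV_t at t = 4.0000: 44.783445
  t * PV_t at t = 4.5000: 48.373860
  t * PV_t at t = 5.0000: 3381.093566
Macaulay duration D = (sum_t t * PV_t) / P = 3651.773916 / 790.682649 = 4.618508

Answer: Macaulay duration = 4.6185 years


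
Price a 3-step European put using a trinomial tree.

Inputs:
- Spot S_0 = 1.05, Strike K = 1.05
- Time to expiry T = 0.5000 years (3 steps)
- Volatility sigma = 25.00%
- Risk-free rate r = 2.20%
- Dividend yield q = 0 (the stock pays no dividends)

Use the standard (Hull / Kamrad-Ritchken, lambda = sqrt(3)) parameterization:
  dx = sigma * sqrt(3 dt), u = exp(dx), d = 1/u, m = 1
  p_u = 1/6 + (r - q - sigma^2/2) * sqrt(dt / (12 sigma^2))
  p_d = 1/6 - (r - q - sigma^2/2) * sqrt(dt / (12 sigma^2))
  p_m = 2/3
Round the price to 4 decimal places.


Answer: Price = V(0,0) = 0.0610

Derivation:
dt = T/N = 0.166667; dx = sigma*sqrt(3*dt) = 0.176777
u = exp(dx) = 1.193365; d = 1/u = 0.837967
p_u = 0.162306, p_m = 0.666667, p_d = 0.171027
Discount per step: exp(-r*dt) = 0.996340
Stock lattice S(k, j) with j the centered position index:
  k=0: S(0,+0) = 1.0500
  k=1: S(1,-1) = 0.8799; S(1,+0) = 1.0500; S(1,+1) = 1.2530
  k=2: S(2,-2) = 0.7373; S(2,-1) = 0.8799; S(2,+0) = 1.0500; S(2,+1) = 1.2530; S(2,+2) = 1.4953
  k=3: S(3,-3) = 0.6178; S(3,-2) = 0.7373; S(3,-1) = 0.8799; S(3,+0) = 1.0500; S(3,+1) = 1.2530; S(3,+2) = 1.4953; S(3,+3) = 1.7845
Terminal payoffs V(N, j) = max(K - S_T, 0):
  V(3,-3) = 0.432169; V(3,-2) = 0.312702; V(3,-1) = 0.170135; V(3,+0) = 0.000000; V(3,+1) = 0.000000; V(3,+2) = 0.000000; V(3,+3) = 0.000000
Backward induction: V(k, j) = exp(-r*dt) * [p_u * V(k+1, j+1) + p_m * V(k+1, j) + p_d * V(k+1, j-1)]
  V(2,-2) = exp(-r*dt) * [p_u*0.170135 + p_m*0.312702 + p_d*0.432169] = 0.308860
  V(2,-1) = exp(-r*dt) * [p_u*0.000000 + p_m*0.170135 + p_d*0.312702] = 0.166293
  V(2,+0) = exp(-r*dt) * [p_u*0.000000 + p_m*0.000000 + p_d*0.170135] = 0.028991
  V(2,+1) = exp(-r*dt) * [p_u*0.000000 + p_m*0.000000 + p_d*0.000000] = 0.000000
  V(2,+2) = exp(-r*dt) * [p_u*0.000000 + p_m*0.000000 + p_d*0.000000] = 0.000000
  V(1,-1) = exp(-r*dt) * [p_u*0.028991 + p_m*0.166293 + p_d*0.308860] = 0.167775
  V(1,+0) = exp(-r*dt) * [p_u*0.000000 + p_m*0.028991 + p_d*0.166293] = 0.047593
  V(1,+1) = exp(-r*dt) * [p_u*0.000000 + p_m*0.000000 + p_d*0.028991] = 0.004940
  V(0,+0) = exp(-r*dt) * [p_u*0.004940 + p_m*0.047593 + p_d*0.167775] = 0.061001


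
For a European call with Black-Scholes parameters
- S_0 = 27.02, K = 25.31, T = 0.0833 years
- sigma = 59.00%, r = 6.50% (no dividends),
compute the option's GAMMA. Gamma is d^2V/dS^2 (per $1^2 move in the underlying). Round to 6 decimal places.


Answer: Gamma = 0.076485

Derivation:
d1 = 0.5008720231; d2 = 0.3305877607
phi(d1) = 0.3519117219; exp(-qT) = 1.0000000000; exp(-rT) = 0.9946001320
Gamma = exp(-qT) * phi(d1) / (S * sigma * sqrt(T)) = 1.0000000000 * 0.3519117219 / (27.0200 * 0.5900 * 0.2886173938) = 0.076485


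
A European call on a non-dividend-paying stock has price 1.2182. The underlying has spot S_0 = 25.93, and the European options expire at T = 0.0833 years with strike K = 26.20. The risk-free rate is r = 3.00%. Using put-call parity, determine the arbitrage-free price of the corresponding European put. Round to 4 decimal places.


Answer: Put price = 1.4228

Derivation:
Put-call parity: C - P = S_0 * exp(-qT) - K * exp(-rT).
S_0 * exp(-qT) = 25.9300 * 1.00000000 = 25.93000000
K * exp(-rT) = 26.2000 * 0.99750412 = 26.13460794
P = C - S*exp(-qT) + K*exp(-rT)
P = 1.2182 - 25.93000000 + 26.13460794 = 1.4228


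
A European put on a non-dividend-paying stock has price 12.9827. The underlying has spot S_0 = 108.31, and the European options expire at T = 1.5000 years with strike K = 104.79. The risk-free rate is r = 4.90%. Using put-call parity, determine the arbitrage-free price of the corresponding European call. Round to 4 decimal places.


Answer: Call price = 23.9285

Derivation:
Put-call parity: C - P = S_0 * exp(-qT) - K * exp(-rT).
S_0 * exp(-qT) = 108.3100 * 1.00000000 = 108.31000000
K * exp(-rT) = 104.7900 * 0.92913615 = 97.36417672
C = P + S*exp(-qT) - K*exp(-rT)
C = 12.9827 + 108.31000000 - 97.36417672 = 23.9285


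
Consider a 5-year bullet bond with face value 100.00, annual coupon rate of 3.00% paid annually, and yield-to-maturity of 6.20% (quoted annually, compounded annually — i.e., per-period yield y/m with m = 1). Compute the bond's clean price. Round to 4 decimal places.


Answer: Price = 86.5935

Derivation:
Coupon per period c = face * coupon_rate / m = 3.000000
Periods per year m = 1; per-period yield y/m = 0.062000
Number of cashflows N = 5
Cashflows (t years, CF_t, discount factor 1/(1+y/m)^(m*t), PV):
  t = 1.0000: CF_t = 3.000000, DF = 0.941620, PV = 2.824859
  t = 2.0000: CF_t = 3.000000, DF = 0.886647, PV = 2.659942
  t = 3.0000: CF_t = 3.000000, DF = 0.834885, PV = 2.504654
  t = 4.0000: CF_t = 3.000000, DF = 0.786144, PV = 2.358431
  t = 5.0000: CF_t = 103.000000, DF = 0.740248, PV = 76.245574
Price P = sum_t PV_t = 86.593460


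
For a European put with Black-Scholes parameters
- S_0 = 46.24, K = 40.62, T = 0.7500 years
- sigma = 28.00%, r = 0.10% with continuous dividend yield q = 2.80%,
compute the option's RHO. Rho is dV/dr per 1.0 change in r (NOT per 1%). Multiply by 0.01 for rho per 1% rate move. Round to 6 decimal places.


Answer: Rho = -11.288991

Derivation:
d1 = 0.5721321288; d2 = 0.3296450158
phi(d1) = 0.3387116513; exp(-qT) = 0.9792189646; exp(-rT) = 0.9992502812
N(-d2) = 0.3708341022
Rho = -K*T*exp(-rT)*N(-d2) = -40.6200 * 0.7500 * 0.9992502812 * 0.3708341022 = -11.288991


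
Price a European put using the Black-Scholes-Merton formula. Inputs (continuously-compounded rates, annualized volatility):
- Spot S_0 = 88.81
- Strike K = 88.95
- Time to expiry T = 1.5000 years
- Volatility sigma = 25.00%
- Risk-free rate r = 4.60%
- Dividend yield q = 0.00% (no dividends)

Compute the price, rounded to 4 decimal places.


Answer: Price = 7.8087

Derivation:
d1 = (ln(S/K) + (r - q + 0.5*sigma^2) * T) / (sigma * sqrt(T)) = 0.37330172
d2 = d1 - sigma * sqrt(T) = 0.06711550
exp(-rT) = 0.93332668; exp(-qT) = 1.00000000
P = K * exp(-rT) * N(-d2) - S_0 * exp(-qT) * N(-d1)
N(-d1) = 0.35446195; N(-d2) = 0.47324488
P = 88.9500 * 0.93332668 * 0.47324488 - 88.8100 * 1.00000000 * 0.35446195 = 7.8087


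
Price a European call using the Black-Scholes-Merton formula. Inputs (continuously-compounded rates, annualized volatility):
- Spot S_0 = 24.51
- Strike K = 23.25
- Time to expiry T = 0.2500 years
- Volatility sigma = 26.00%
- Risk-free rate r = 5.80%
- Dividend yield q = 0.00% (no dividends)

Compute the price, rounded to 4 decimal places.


d1 = (ln(S/K) + (r - q + 0.5*sigma^2) * T) / (sigma * sqrt(T)) = 0.58250820
d2 = d1 - sigma * sqrt(T) = 0.45250820
exp(-rT) = 0.98560462; exp(-qT) = 1.00000000
C = S_0 * exp(-qT) * N(d1) - K * exp(-rT) * N(d2)
N(d1) = 0.71988779; N(d2) = 0.67454854
C = 24.5100 * 1.00000000 * 0.71988779 - 23.2500 * 0.98560462 * 0.67454854 = 2.1870

Answer: Price = 2.1870


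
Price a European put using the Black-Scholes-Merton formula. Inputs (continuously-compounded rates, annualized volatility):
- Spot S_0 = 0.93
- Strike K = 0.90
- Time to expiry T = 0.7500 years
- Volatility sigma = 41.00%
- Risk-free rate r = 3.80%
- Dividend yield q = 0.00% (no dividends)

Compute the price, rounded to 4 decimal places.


d1 = (ln(S/K) + (r - q + 0.5*sigma^2) * T) / (sigma * sqrt(T)) = 0.35014836
d2 = d1 - sigma * sqrt(T) = -0.00492206
exp(-rT) = 0.97190229; exp(-qT) = 1.00000000
P = K * exp(-rT) * N(-d2) - S_0 * exp(-qT) * N(-d1)
N(-d1) = 0.36311368; N(-d2) = 0.50196361
P = 0.9000 * 0.97190229 * 0.50196361 - 0.9300 * 1.00000000 * 0.36311368 = 0.1014

Answer: Price = 0.1014


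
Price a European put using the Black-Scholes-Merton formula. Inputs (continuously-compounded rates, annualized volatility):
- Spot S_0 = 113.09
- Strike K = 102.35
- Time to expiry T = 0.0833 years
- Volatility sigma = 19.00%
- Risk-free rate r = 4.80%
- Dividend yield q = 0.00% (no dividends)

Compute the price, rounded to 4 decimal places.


d1 = (ln(S/K) + (r - q + 0.5*sigma^2) * T) / (sigma * sqrt(T)) = 1.91999981
d2 = d1 - sigma * sqrt(T) = 1.86516250
exp(-rT) = 0.99600958; exp(-qT) = 1.00000000
P = K * exp(-rT) * N(-d2) - S_0 * exp(-qT) * N(-d1)
N(-d1) = 0.02742896; N(-d2) = 0.03107931
P = 102.3500 * 0.99600958 * 0.03107931 - 113.0900 * 1.00000000 * 0.02742896 = 0.0663

Answer: Price = 0.0663


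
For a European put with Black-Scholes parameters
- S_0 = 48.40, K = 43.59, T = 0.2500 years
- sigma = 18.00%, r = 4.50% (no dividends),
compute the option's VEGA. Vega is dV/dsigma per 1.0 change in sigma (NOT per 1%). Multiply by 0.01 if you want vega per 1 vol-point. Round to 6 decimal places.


Answer: Vega = 3.970688

Derivation:
d1 = 1.3330227497; d2 = 1.2430227497
phi(d1) = 0.1640779993; exp(-qT) = 1.0000000000; exp(-rT) = 0.9888130446
Vega = S * exp(-qT) * phi(d1) * sqrt(T) = 48.4000 * 1.0000000000 * 0.1640779993 * 0.5000000000 = 3.970688


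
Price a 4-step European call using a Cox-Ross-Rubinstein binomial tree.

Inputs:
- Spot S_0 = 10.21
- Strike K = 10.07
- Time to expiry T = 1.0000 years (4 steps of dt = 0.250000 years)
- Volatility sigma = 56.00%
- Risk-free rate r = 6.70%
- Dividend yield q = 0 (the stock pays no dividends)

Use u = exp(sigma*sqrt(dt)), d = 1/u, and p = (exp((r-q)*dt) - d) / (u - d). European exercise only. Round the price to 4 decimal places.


Answer: Price = V(0,0) = 2.4750

Derivation:
dt = T/N = 0.250000
u = exp(sigma*sqrt(dt)) = 1.323130; d = 1/u = 0.755784
p = (exp((r-q)*dt) - d) / (u - d) = 0.460226
Discount per step: exp(-r*dt) = 0.983390
Stock lattice S(k, i) with i counting down-moves:
  k=0: S(0,0) = 10.2100
  k=1: S(1,0) = 13.5092; S(1,1) = 7.7166
  k=2: S(2,0) = 17.8744; S(2,1) = 10.2100; S(2,2) = 5.8320
  k=3: S(3,0) = 23.6501; S(3,1) = 13.5092; S(3,2) = 7.7166; S(3,3) = 4.4078
  k=4: S(4,0) = 31.2922; S(4,1) = 17.8744; S(4,2) = 10.2100; S(4,3) = 5.8320; S(4,4) = 3.3313
Terminal payoffs V(N, i) = max(S_T - K, 0):
  V(4,0) = 21.222161; V(4,1) = 7.804366; V(4,2) = 0.140000; V(4,3) = 0.000000; V(4,4) = 0.000000
Backward induction: V(k, i) = exp(-r*dt) * [p * V(k+1, i) + (1-p) * V(k+1, i+1)].
  V(3,0) = exp(-r*dt) * [p*21.222161 + (1-p)*7.804366] = 13.747375
  V(3,1) = exp(-r*dt) * [p*7.804366 + (1-p)*0.140000] = 3.606423
  V(3,2) = exp(-r*dt) * [p*0.140000 + (1-p)*0.000000] = 0.063361
  V(3,3) = exp(-r*dt) * [p*0.000000 + (1-p)*0.000000] = 0.000000
  V(2,0) = exp(-r*dt) * [p*13.747375 + (1-p)*3.606423] = 8.136123
  V(2,1) = exp(-r*dt) * [p*3.606423 + (1-p)*0.063361] = 1.665832
  V(2,2) = exp(-r*dt) * [p*0.063361 + (1-p)*0.000000] = 0.028676
  V(1,0) = exp(-r*dt) * [p*8.136123 + (1-p)*1.665832] = 4.566494
  V(1,1) = exp(-r*dt) * [p*1.665832 + (1-p)*0.028676] = 0.769146
  V(0,0) = exp(-r*dt) * [p*4.566494 + (1-p)*0.769146] = 2.474979


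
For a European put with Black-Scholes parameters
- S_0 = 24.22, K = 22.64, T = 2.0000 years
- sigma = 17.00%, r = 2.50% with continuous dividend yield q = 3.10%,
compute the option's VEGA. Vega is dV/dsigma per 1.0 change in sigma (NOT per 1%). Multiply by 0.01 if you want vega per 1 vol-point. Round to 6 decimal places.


d1 = 0.3508933580; d2 = 0.1104770524
phi(d1) = 0.3751228872; exp(-qT) = 0.9398828868; exp(-rT) = 0.9512294245
Vega = S * exp(-qT) * phi(d1) * sqrt(T) = 24.2200 * 0.9398828868 * 0.3751228872 * 1.4142135624 = 12.076371

Answer: Vega = 12.076371


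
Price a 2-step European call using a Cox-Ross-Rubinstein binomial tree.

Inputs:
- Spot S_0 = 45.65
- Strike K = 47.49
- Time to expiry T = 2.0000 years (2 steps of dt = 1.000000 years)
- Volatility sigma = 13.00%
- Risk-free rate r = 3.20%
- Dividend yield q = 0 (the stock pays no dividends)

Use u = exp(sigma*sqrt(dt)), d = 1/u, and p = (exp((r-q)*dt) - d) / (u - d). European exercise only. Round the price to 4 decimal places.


Answer: Price = V(0,0) = 3.8545

Derivation:
dt = T/N = 1.000000
u = exp(sigma*sqrt(dt)) = 1.138828; d = 1/u = 0.878095
p = (exp((r-q)*dt) - d) / (u - d) = 0.592261
Discount per step: exp(-r*dt) = 0.968507
Stock lattice S(k, i) with i counting down-moves:
  k=0: S(0,0) = 45.6500
  k=1: S(1,0) = 51.9875; S(1,1) = 40.0851
  k=2: S(2,0) = 59.2049; S(2,1) = 45.6500; S(2,2) = 35.1985
Terminal payoffs V(N, i) = max(S_T - K, 0):
  V(2,0) = 11.714858; V(2,1) = 0.000000; V(2,2) = 0.000000
Backward induction: V(k, i) = exp(-r*dt) * [p * V(k+1, i) + (1-p) * V(k+1, i+1)].
  V(1,0) = exp(-r*dt) * [p*11.714858 + (1-p)*0.000000] = 6.719749
  V(1,1) = exp(-r*dt) * [p*0.000000 + (1-p)*0.000000] = 0.000000
  V(0,0) = exp(-r*dt) * [p*6.719749 + (1-p)*0.000000] = 3.854509


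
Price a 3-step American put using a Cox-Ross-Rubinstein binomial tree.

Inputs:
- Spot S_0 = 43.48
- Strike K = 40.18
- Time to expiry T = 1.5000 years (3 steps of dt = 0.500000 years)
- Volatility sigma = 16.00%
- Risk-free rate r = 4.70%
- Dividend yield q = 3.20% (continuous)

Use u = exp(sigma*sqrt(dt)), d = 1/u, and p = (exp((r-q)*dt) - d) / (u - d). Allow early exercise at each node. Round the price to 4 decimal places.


Answer: Price = V(0,0) = 1.5988

Derivation:
dt = T/N = 0.500000
u = exp(sigma*sqrt(dt)) = 1.119785; d = 1/u = 0.893028
p = (exp((r-q)*dt) - d) / (u - d) = 0.504945
Discount per step: exp(-r*dt) = 0.976774
Stock lattice S(k, i) with i counting down-moves:
  k=0: S(0,0) = 43.4800
  k=1: S(1,0) = 48.6883; S(1,1) = 38.8289
  k=2: S(2,0) = 54.5204; S(2,1) = 43.4800; S(2,2) = 34.6753
  k=3: S(3,0) = 61.0512; S(3,1) = 48.6883; S(3,2) = 38.8289; S(3,3) = 30.9660
Terminal payoffs V(N, i) = max(K - S_T, 0):
  V(3,0) = 0.000000; V(3,1) = 0.000000; V(3,2) = 1.351133; V(3,3) = 9.214001
Backward induction: V(k, i) = exp(-r*dt) * [p * V(k+1, i) + (1-p) * V(k+1, i+1)]; then take max(V_cont, immediate exercise) for American.
  V(2,0) = exp(-r*dt) * [p*0.000000 + (1-p)*0.000000] = 0.000000; exercise = 0.000000; V(2,0) = max -> 0.000000
  V(2,1) = exp(-r*dt) * [p*0.000000 + (1-p)*1.351133] = 0.653349; exercise = 0.000000; V(2,1) = max -> 0.653349
  V(2,2) = exp(-r*dt) * [p*1.351133 + (1-p)*9.214001] = 5.121893; exercise = 5.504725; V(2,2) = max -> 5.504725
  V(1,0) = exp(-r*dt) * [p*0.000000 + (1-p)*0.653349] = 0.315931; exercise = 0.000000; V(1,0) = max -> 0.315931
  V(1,1) = exp(-r*dt) * [p*0.653349 + (1-p)*5.504725] = 2.984089; exercise = 1.351133; V(1,1) = max -> 2.984089
  V(0,0) = exp(-r*dt) * [p*0.315931 + (1-p)*2.984089] = 1.598799; exercise = 0.000000; V(0,0) = max -> 1.598799


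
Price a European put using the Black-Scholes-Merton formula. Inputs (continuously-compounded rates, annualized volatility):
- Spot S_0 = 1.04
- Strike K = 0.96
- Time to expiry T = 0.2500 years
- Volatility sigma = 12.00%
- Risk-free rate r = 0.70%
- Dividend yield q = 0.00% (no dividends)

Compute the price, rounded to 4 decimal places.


d1 = (ln(S/K) + (r - q + 0.5*sigma^2) * T) / (sigma * sqrt(T)) = 1.39321179
d2 = d1 - sigma * sqrt(T) = 1.33321179
exp(-rT) = 0.99825153; exp(-qT) = 1.00000000
P = K * exp(-rT) * N(-d2) - S_0 * exp(-qT) * N(-d1)
N(-d1) = 0.08177788; N(-d2) = 0.09123115
P = 0.9600 * 0.99825153 * 0.09123115 - 1.0400 * 1.00000000 * 0.08177788 = 0.0024

Answer: Price = 0.0024


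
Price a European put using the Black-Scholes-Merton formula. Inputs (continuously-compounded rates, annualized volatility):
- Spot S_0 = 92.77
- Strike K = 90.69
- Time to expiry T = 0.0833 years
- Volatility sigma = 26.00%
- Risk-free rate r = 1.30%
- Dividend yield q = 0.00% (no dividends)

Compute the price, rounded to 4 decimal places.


Answer: Price = 1.7912

Derivation:
d1 = (ln(S/K) + (r - q + 0.5*sigma^2) * T) / (sigma * sqrt(T)) = 0.35413738
d2 = d1 - sigma * sqrt(T) = 0.27909686
exp(-rT) = 0.99891769; exp(-qT) = 1.00000000
P = K * exp(-rT) * N(-d2) - S_0 * exp(-qT) * N(-d1)
N(-d1) = 0.36161796; N(-d2) = 0.39008525
P = 90.6900 * 0.99891769 * 0.39008525 - 92.7700 * 1.00000000 * 0.36161796 = 1.7912


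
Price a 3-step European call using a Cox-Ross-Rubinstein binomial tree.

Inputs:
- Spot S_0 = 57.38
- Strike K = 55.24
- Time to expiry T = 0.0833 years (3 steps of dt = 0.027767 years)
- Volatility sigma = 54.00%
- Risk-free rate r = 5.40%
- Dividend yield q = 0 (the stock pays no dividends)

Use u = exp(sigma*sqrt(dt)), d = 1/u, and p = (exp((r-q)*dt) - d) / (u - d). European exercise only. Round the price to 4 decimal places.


Answer: Price = V(0,0) = 5.0083

Derivation:
dt = T/N = 0.027767
u = exp(sigma*sqrt(dt)) = 1.094155; d = 1/u = 0.913948
p = (exp((r-q)*dt) - d) / (u - d) = 0.485846
Discount per step: exp(-r*dt) = 0.998502
Stock lattice S(k, i) with i counting down-moves:
  k=0: S(0,0) = 57.3800
  k=1: S(1,0) = 62.7826; S(1,1) = 52.4423
  k=2: S(2,0) = 68.6939; S(2,1) = 57.3800; S(2,2) = 47.9295
  k=3: S(3,0) = 75.1617; S(3,1) = 62.7826; S(3,2) = 52.4423; S(3,3) = 43.8051
Terminal payoffs V(N, i) = max(S_T - K, 0):
  V(3,0) = 19.921701; V(3,1) = 7.542590; V(3,2) = 0.000000; V(3,3) = 0.000000
Backward induction: V(k, i) = exp(-r*dt) * [p * V(k+1, i) + (1-p) * V(k+1, i+1)].
  V(2,0) = exp(-r*dt) * [p*19.921701 + (1-p)*7.542590] = 13.536624
  V(2,1) = exp(-r*dt) * [p*7.542590 + (1-p)*0.000000] = 3.659049
  V(2,2) = exp(-r*dt) * [p*0.000000 + (1-p)*0.000000] = 0.000000
  V(1,0) = exp(-r*dt) * [p*13.536624 + (1-p)*3.659049] = 8.445360
  V(1,1) = exp(-r*dt) * [p*3.659049 + (1-p)*0.000000] = 1.775072
  V(0,0) = exp(-r*dt) * [p*8.445360 + (1-p)*1.775072] = 5.008292


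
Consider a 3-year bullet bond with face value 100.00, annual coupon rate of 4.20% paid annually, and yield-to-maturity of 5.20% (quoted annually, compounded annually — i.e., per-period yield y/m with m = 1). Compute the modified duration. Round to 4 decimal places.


Answer: Modified duration = 2.7366

Derivation:
Coupon per period c = face * coupon_rate / m = 4.200000
Periods per year m = 1; per-period yield y/m = 0.052000
Number of cashflows N = 3
Cashflows (t years, CF_t, discount factor 1/(1+y/m)^(m*t), PV):
  t = 1.0000: CF_t = 4.200000, DF = 0.950570, PV = 3.992395
  t = 2.0000: CF_t = 4.200000, DF = 0.903584, PV = 3.795053
  t = 3.0000: CF_t = 104.200000, DF = 0.858920, PV = 89.499477
Price P = sum_t PV_t = 97.286926
First compute Macaulay numerator sum_t t * PV_t:
  t * PV_t at t = 1.0000: 3.992395
  t * PV_t at t = 2.0000: 7.590105
  t * PV_t at t = 3.0000: 268.498432
Macaulay duration D = 280.080933 / 97.286926 = 2.878916
Modified duration = D / (1 + y/m) = 2.878916 / (1 + 0.052000) = 2.736613


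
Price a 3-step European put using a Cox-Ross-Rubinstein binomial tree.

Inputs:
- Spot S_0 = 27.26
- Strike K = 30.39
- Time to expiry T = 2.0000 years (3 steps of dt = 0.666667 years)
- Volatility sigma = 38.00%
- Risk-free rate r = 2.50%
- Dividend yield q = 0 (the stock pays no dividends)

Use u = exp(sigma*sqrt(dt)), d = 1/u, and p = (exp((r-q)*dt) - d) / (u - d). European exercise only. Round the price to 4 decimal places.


dt = T/N = 0.666667
u = exp(sigma*sqrt(dt)) = 1.363792; d = 1/u = 0.733250
p = (exp((r-q)*dt) - d) / (u - d) = 0.449703
Discount per step: exp(-r*dt) = 0.983471
Stock lattice S(k, i) with i counting down-moves:
  k=0: S(0,0) = 27.2600
  k=1: S(1,0) = 37.1770; S(1,1) = 19.9884
  k=2: S(2,0) = 50.7016; S(2,1) = 27.2600; S(2,2) = 14.6565
  k=3: S(3,0) = 69.1464; S(3,1) = 37.1770; S(3,2) = 19.9884; S(3,3) = 10.7469
Terminal payoffs V(N, i) = max(K - S_T, 0):
  V(3,0) = 0.000000; V(3,1) = 0.000000; V(3,2) = 10.401608; V(3,3) = 19.643132
Backward induction: V(k, i) = exp(-r*dt) * [p * V(k+1, i) + (1-p) * V(k+1, i+1)].
  V(2,0) = exp(-r*dt) * [p*0.000000 + (1-p)*0.000000] = 0.000000
  V(2,1) = exp(-r*dt) * [p*0.000000 + (1-p)*10.401608] = 5.629365
  V(2,2) = exp(-r*dt) * [p*10.401608 + (1-p)*19.643132] = 15.231211
  V(1,0) = exp(-r*dt) * [p*0.000000 + (1-p)*5.629365] = 3.046620
  V(1,1) = exp(-r*dt) * [p*5.629365 + (1-p)*15.231211] = 10.732852
  V(0,0) = exp(-r*dt) * [p*3.046620 + (1-p)*10.732852] = 7.156064

Answer: Price = V(0,0) = 7.1561


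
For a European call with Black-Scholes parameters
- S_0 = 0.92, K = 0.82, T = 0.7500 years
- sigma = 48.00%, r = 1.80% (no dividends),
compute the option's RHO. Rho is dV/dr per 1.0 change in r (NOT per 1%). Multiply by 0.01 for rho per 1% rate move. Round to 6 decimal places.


d1 = 0.5171358351; d2 = 0.1014436413
phi(d1) = 0.3490105007; exp(-qT) = 1.0000000000; exp(-rT) = 0.9865907163
N(d2) = 0.5404008528
Rho = K*T*exp(-rT)*N(d2) = 0.8200 * 0.7500 * 0.9865907163 * 0.5404008528 = 0.327890

Answer: Rho = 0.327890


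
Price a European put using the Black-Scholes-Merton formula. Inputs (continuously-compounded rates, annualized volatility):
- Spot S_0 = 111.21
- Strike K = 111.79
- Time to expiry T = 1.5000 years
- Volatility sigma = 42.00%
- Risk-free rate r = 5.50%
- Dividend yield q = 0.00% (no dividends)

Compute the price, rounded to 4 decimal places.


Answer: Price = 17.8362

Derivation:
d1 = (ln(S/K) + (r - q + 0.5*sigma^2) * T) / (sigma * sqrt(T)) = 0.40746716
d2 = d1 - sigma * sqrt(T) = -0.10692568
exp(-rT) = 0.92081144; exp(-qT) = 1.00000000
P = K * exp(-rT) * N(-d2) - S_0 * exp(-qT) * N(-d1)
N(-d1) = 0.34183245; N(-d2) = 0.54257603
P = 111.7900 * 0.92081144 * 0.54257603 - 111.2100 * 1.00000000 * 0.34183245 = 17.8362


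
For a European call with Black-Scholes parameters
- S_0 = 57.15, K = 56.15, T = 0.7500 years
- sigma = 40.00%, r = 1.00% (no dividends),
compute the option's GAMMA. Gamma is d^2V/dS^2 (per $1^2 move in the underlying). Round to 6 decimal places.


Answer: Gamma = 0.019552

Derivation:
d1 = 0.2458146975; d2 = -0.1005954640
phi(d1) = 0.3870695192; exp(-qT) = 1.0000000000; exp(-rT) = 0.9925280548
Gamma = exp(-qT) * phi(d1) / (S * sigma * sqrt(T)) = 1.0000000000 * 0.3870695192 / (57.1500 * 0.4000 * 0.8660254038) = 0.019552


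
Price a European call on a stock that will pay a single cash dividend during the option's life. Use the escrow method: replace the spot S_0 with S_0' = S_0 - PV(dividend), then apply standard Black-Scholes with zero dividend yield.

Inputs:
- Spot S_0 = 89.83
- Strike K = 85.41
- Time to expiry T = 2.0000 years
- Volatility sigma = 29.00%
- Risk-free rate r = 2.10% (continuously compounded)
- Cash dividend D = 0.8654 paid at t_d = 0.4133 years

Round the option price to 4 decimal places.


PV(D) = D * exp(-r * t_d) = 0.8654 * 0.99135826 = 0.85792144
S_0' = S_0 - PV(D) = 89.8300 - 0.85792144 = 88.97207856
d1 = (ln(S_0'/K) + (r + sigma^2/2)*T) / (sigma*sqrt(T)) = 0.40709700
d2 = d1 - sigma*sqrt(T) = -0.00302494
exp(-rT) = 0.95886978
N(d1) = 0.65803162; N(d2) = 0.49879323
C = S_0' * N(d1) - K * exp(-rT) * N(d2) = 88.97207856 * 0.65803162 - 85.4100 * 0.95886978 * 0.49879323 = 17.6967

Answer: Price = 17.6967


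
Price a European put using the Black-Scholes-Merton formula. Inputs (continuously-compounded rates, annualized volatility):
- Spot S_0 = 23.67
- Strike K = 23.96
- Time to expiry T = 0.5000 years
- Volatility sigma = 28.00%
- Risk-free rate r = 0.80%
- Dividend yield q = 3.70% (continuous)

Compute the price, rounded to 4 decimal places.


Answer: Price = 2.1880

Derivation:
d1 = (ln(S/K) + (r - q + 0.5*sigma^2) * T) / (sigma * sqrt(T)) = -0.03574601
d2 = d1 - sigma * sqrt(T) = -0.23373591
exp(-rT) = 0.99600799; exp(-qT) = 0.98167007
P = K * exp(-rT) * N(-d2) - S_0 * exp(-qT) * N(-d1)
N(-d1) = 0.51425756; N(-d2) = 0.59240500
P = 23.9600 * 0.99600799 * 0.59240500 - 23.6700 * 0.98167007 * 0.51425756 = 2.1880


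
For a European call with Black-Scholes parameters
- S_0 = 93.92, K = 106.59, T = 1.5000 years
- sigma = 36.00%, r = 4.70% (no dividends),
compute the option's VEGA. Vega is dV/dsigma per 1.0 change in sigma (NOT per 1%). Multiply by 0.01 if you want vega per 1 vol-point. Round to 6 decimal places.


Answer: Vega = 45.690087

Derivation:
d1 = 0.0933383904; d2 = -0.3475697633
phi(d1) = 0.3972082563; exp(-qT) = 1.0000000000; exp(-rT) = 0.9319277395
Vega = S * exp(-qT) * phi(d1) * sqrt(T) = 93.9200 * 1.0000000000 * 0.3972082563 * 1.2247448714 = 45.690087


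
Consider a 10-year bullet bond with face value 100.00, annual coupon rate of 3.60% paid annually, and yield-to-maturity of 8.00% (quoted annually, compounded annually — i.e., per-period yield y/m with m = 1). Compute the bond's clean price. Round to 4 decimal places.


Answer: Price = 70.4756

Derivation:
Coupon per period c = face * coupon_rate / m = 3.600000
Periods per year m = 1; per-period yield y/m = 0.080000
Number of cashflows N = 10
Cashflows (t years, CF_t, discount factor 1/(1+y/m)^(m*t), PV):
  t = 1.0000: CF_t = 3.600000, DF = 0.925926, PV = 3.333333
  t = 2.0000: CF_t = 3.600000, DF = 0.857339, PV = 3.086420
  t = 3.0000: CF_t = 3.600000, DF = 0.793832, PV = 2.857796
  t = 4.0000: CF_t = 3.600000, DF = 0.735030, PV = 2.646107
  t = 5.0000: CF_t = 3.600000, DF = 0.680583, PV = 2.450100
  t = 6.0000: CF_t = 3.600000, DF = 0.630170, PV = 2.268611
  t = 7.0000: CF_t = 3.600000, DF = 0.583490, PV = 2.100565
  t = 8.0000: CF_t = 3.600000, DF = 0.540269, PV = 1.944968
  t = 9.0000: CF_t = 3.600000, DF = 0.500249, PV = 1.800896
  t = 10.0000: CF_t = 103.600000, DF = 0.463193, PV = 47.986845
Price P = sum_t PV_t = 70.475642


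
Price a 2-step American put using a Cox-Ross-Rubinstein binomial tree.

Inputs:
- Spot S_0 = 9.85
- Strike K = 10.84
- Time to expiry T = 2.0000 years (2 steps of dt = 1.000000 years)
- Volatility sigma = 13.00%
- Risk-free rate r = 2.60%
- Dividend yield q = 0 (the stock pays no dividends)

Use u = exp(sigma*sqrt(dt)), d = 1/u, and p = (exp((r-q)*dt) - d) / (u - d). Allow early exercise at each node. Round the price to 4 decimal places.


Answer: Price = V(0,0) = 1.1514

Derivation:
dt = T/N = 1.000000
u = exp(sigma*sqrt(dt)) = 1.138828; d = 1/u = 0.878095
p = (exp((r-q)*dt) - d) / (u - d) = 0.568572
Discount per step: exp(-r*dt) = 0.974335
Stock lattice S(k, i) with i counting down-moves:
  k=0: S(0,0) = 9.8500
  k=1: S(1,0) = 11.2175; S(1,1) = 8.6492
  k=2: S(2,0) = 12.7748; S(2,1) = 9.8500; S(2,2) = 7.5949
Terminal payoffs V(N, i) = max(K - S_T, 0):
  V(2,0) = 0.000000; V(2,1) = 0.990000; V(2,2) = 3.245142
Backward induction: V(k, i) = exp(-r*dt) * [p * V(k+1, i) + (1-p) * V(k+1, i+1)]; then take max(V_cont, immediate exercise) for American.
  V(1,0) = exp(-r*dt) * [p*0.000000 + (1-p)*0.990000] = 0.416152; exercise = 0.000000; V(1,0) = max -> 0.416152
  V(1,1) = exp(-r*dt) * [p*0.990000 + (1-p)*3.245142] = 1.912552; exercise = 2.190760; V(1,1) = max -> 2.190760
  V(0,0) = exp(-r*dt) * [p*0.416152 + (1-p)*2.190760] = 1.151437; exercise = 0.990000; V(0,0) = max -> 1.151437


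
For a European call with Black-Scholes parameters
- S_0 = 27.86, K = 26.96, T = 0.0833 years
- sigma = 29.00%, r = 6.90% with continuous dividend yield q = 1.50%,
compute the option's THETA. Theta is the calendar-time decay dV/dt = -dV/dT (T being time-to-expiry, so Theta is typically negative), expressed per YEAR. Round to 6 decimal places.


d1 = 0.4879225049; d2 = 0.4042234607
phi(d1) = 0.3541719609; exp(-qT) = 0.9987512803; exp(-rT) = 0.9942687864
Theta = -S*exp(-qT)*phi(d1)*sigma/(2*sqrt(T)) - r*K*exp(-rT)*N(d2) + q*S*exp(-qT)*N(d1)
N(d1) = 0.6871976334; N(d2) = 0.6569757984; sqrt(T) = 0.2886173938
Term 1 = -27.8600 * 0.9987512803 * 0.3541719609 * 0.2900 / (2 * 0.2886173938) = -4.9510594210
Term 2 = -0.0690 * 26.9600 * 0.9942687864 * 0.6569757984 = -1.2151283559
Term 3 = 0.0150 * 27.8600 * 0.9987512803 * 0.6871976334 = 0.2868212838
Theta = -4.9510594210 + (-1.2151283559) + (0.2868212838) = -5.879366

Answer: Theta = -5.879366


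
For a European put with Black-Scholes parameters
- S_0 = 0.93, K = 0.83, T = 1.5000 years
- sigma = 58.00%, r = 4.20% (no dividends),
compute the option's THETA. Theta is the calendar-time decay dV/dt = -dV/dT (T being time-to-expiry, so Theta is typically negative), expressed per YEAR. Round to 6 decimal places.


d1 = 0.6040088154; d2 = -0.1063432100
phi(d1) = 0.3324213934; exp(-qT) = 1.0000000000; exp(-rT) = 0.9389434737
Theta = -S*exp(-qT)*phi(d1)*sigma/(2*sqrt(T)) + r*K*exp(-rT)*N(-d2) - q*S*exp(-qT)*N(-d1)
N(-d1) = 0.2729188907; N(-d2) = 0.5423449754; sqrt(T) = 1.2247448714
Term 1 = -0.9300 * 1.0000000000 * 0.3324213934 * 0.5800 / (2 * 1.2247448714) = -0.0732022251
Term 2 = 0.0420 * 0.8300 * 0.9389434737 * 0.5423449754 = 0.0177518023
Term 3 = 0 (no dividend yield, q = 0)
Theta = -0.0732022251 + (0.0177518023) + (0.0000000000) = -0.055450

Answer: Theta = -0.055450


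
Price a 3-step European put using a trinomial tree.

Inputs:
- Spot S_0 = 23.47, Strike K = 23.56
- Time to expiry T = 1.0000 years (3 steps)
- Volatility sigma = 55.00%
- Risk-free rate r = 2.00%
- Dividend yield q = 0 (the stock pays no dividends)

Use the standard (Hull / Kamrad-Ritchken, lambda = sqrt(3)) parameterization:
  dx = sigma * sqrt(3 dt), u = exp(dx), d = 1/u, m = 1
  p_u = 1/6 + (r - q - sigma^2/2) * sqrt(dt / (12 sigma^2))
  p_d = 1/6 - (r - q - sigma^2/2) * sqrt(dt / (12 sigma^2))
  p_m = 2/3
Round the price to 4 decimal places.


Answer: Price = V(0,0) = 4.3778

Derivation:
dt = T/N = 0.333333; dx = sigma*sqrt(3*dt) = 0.550000
u = exp(dx) = 1.733253; d = 1/u = 0.576950
p_u = 0.126894, p_m = 0.666667, p_d = 0.206439
Discount per step: exp(-r*dt) = 0.993356
Stock lattice S(k, j) with j the centered position index:
  k=0: S(0,+0) = 23.4700
  k=1: S(1,-1) = 13.5410; S(1,+0) = 23.4700; S(1,+1) = 40.6794
  k=2: S(2,-2) = 7.8125; S(2,-1) = 13.5410; S(2,+0) = 23.4700; S(2,+1) = 40.6794; S(2,+2) = 70.5078
  k=3: S(3,-3) = 4.5074; S(3,-2) = 7.8125; S(3,-1) = 13.5410; S(3,+0) = 23.4700; S(3,+1) = 40.6794; S(3,+2) = 70.5078; S(3,+3) = 122.2078
Terminal payoffs V(N, j) = max(K - S_T, 0):
  V(3,-3) = 19.052589; V(3,-2) = 15.747516; V(3,-1) = 10.018988; V(3,+0) = 0.090000; V(3,+1) = 0.000000; V(3,+2) = 0.000000; V(3,+3) = 0.000000
Backward induction: V(k, j) = exp(-r*dt) * [p_u * V(k+1, j+1) + p_m * V(k+1, j) + p_d * V(k+1, j-1)]
  V(2,-2) = exp(-r*dt) * [p_u*10.018988 + p_m*15.747516 + p_d*19.052589] = 15.598560
  V(2,-1) = exp(-r*dt) * [p_u*0.090000 + p_m*10.018988 + p_d*15.747516] = 9.875596
  V(2,+0) = exp(-r*dt) * [p_u*0.000000 + p_m*0.090000 + p_d*10.018988] = 2.114172
  V(2,+1) = exp(-r*dt) * [p_u*0.000000 + p_m*0.000000 + p_d*0.090000] = 0.018456
  V(2,+2) = exp(-r*dt) * [p_u*0.000000 + p_m*0.000000 + p_d*0.000000] = 0.000000
  V(1,-1) = exp(-r*dt) * [p_u*2.114172 + p_m*9.875596 + p_d*15.598560] = 10.005239
  V(1,+0) = exp(-r*dt) * [p_u*0.018456 + p_m*2.114172 + p_d*9.875596] = 3.427575
  V(1,+1) = exp(-r*dt) * [p_u*0.000000 + p_m*0.018456 + p_d*2.114172] = 0.445771
  V(0,+0) = exp(-r*dt) * [p_u*0.445771 + p_m*3.427575 + p_d*10.005239] = 4.377808


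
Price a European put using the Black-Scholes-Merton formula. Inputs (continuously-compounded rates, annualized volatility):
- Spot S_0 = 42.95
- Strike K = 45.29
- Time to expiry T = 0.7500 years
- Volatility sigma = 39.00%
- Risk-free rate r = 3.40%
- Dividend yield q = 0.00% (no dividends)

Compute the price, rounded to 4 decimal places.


d1 = (ln(S/K) + (r - q + 0.5*sigma^2) * T) / (sigma * sqrt(T)) = 0.08730688
d2 = d1 - sigma * sqrt(T) = -0.25044303
exp(-rT) = 0.97482238; exp(-qT) = 1.00000000
P = K * exp(-rT) * N(-d2) - S_0 * exp(-qT) * N(-d1)
N(-d1) = 0.46521379; N(-d2) = 0.59887762
P = 45.2900 * 0.97482238 * 0.59887762 - 42.9500 * 1.00000000 * 0.46521379 = 6.4593

Answer: Price = 6.4593


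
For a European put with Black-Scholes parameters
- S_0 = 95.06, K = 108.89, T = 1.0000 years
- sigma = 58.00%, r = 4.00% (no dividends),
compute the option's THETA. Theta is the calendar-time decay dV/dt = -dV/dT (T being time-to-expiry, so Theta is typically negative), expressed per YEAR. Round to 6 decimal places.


d1 = 0.1247759876; d2 = -0.4552240124
phi(d1) = 0.3958487612; exp(-qT) = 1.0000000000; exp(-rT) = 0.9607894392
Theta = -S*exp(-qT)*phi(d1)*sigma/(2*sqrt(T)) + r*K*exp(-rT)*N(-d2) - q*S*exp(-qT)*N(-d1)
N(-d1) = 0.4503504489; N(-d2) = 0.6755259565; sqrt(T) = 1.0000000000
Term 1 = -95.0600 * 1.0000000000 * 0.3958487612 * 0.5800 / (2 * 1.0000000000) = -10.9125211395
Term 2 = 0.0400 * 108.8900 * 0.9607894392 * 0.6755259565 = 2.8269508053
Term 3 = 0 (no dividend yield, q = 0)
Theta = -10.9125211395 + (2.8269508053) + (0.0000000000) = -8.085570

Answer: Theta = -8.085570


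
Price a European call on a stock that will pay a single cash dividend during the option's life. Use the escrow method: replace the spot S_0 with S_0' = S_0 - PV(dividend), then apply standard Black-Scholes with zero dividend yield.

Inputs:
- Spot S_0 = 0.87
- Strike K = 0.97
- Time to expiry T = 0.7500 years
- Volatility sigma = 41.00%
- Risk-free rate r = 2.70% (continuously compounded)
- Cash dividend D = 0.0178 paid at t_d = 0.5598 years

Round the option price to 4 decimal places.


PV(D) = D * exp(-r * t_d) = 0.0178 * 0.98499905 = 0.01753298
S_0' = S_0 - PV(D) = 0.8700 - 0.01753298 = 0.85246702
d1 = (ln(S_0'/K) + (r + sigma^2/2)*T) / (sigma*sqrt(T)) = -0.12919706
d2 = d1 - sigma*sqrt(T) = -0.48426747
exp(-rT) = 0.97995365
N(d1) = 0.44860086; N(d2) = 0.31409803
C = S_0' * N(d1) - K * exp(-rT) * N(d2) = 0.85246702 * 0.44860086 - 0.9700 * 0.97995365 * 0.31409803 = 0.0838

Answer: Price = 0.0838


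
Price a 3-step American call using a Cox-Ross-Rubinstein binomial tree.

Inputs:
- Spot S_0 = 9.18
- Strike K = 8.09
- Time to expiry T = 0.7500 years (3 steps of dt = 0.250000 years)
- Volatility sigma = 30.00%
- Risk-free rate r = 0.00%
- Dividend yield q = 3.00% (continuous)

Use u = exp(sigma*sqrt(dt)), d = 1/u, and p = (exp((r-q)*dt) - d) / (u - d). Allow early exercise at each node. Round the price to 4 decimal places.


Answer: Price = V(0,0) = 1.4050

Derivation:
dt = T/N = 0.250000
u = exp(sigma*sqrt(dt)) = 1.161834; d = 1/u = 0.860708
p = (exp((r-q)*dt) - d) / (u - d) = 0.437757
Discount per step: exp(-r*dt) = 1.000000
Stock lattice S(k, i) with i counting down-moves:
  k=0: S(0,0) = 9.1800
  k=1: S(1,0) = 10.6656; S(1,1) = 7.9013
  k=2: S(2,0) = 12.3917; S(2,1) = 9.1800; S(2,2) = 6.8007
  k=3: S(3,0) = 14.3971; S(3,1) = 10.6656; S(3,2) = 7.9013; S(3,3) = 5.8534
Terminal payoffs V(N, i) = max(S_T - K, 0):
  V(3,0) = 6.307106; V(3,1) = 2.575638; V(3,2) = 0.000000; V(3,3) = 0.000000
Backward induction: V(k, i) = exp(-r*dt) * [p * V(k+1, i) + (1-p) * V(k+1, i+1)]; then take max(V_cont, immediate exercise) for American.
  V(2,0) = exp(-r*dt) * [p*6.307106 + (1-p)*2.575638] = 4.209114; exercise = 4.301704; V(2,0) = max -> 4.301704
  V(2,1) = exp(-r*dt) * [p*2.575638 + (1-p)*0.000000] = 1.127503; exercise = 1.090000; V(2,1) = max -> 1.127503
  V(2,2) = exp(-r*dt) * [p*0.000000 + (1-p)*0.000000] = 0.000000; exercise = 0.000000; V(2,2) = max -> 0.000000
  V(1,0) = exp(-r*dt) * [p*4.301704 + (1-p)*1.127503] = 2.517031; exercise = 2.575638; V(1,0) = max -> 2.575638
  V(1,1) = exp(-r*dt) * [p*1.127503 + (1-p)*0.000000] = 0.493572; exercise = 0.000000; V(1,1) = max -> 0.493572
  V(0,0) = exp(-r*dt) * [p*2.575638 + (1-p)*0.493572] = 1.405011; exercise = 1.090000; V(0,0) = max -> 1.405011
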